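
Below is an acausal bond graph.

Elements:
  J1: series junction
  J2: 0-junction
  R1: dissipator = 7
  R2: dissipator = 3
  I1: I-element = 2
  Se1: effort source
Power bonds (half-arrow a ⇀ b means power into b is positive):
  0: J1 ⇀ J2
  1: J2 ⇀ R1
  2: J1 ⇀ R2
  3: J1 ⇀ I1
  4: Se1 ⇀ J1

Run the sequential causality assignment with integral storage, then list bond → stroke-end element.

#4 stroke→J1  (Se1: effort source, stroke at far end)
#3 stroke→I1  (prefer integral on I1)
#0 stroke→J1  (J1: bond 3 brought flow, rest push out)
#2 stroke→J1  (J1: bond 3 brought flow, rest push out)
#1 stroke→J2  (closing 0-jn rule on J2)

bond 0 →J1
bond 1 →J2
bond 2 →J1
bond 3 →I1
bond 4 →J1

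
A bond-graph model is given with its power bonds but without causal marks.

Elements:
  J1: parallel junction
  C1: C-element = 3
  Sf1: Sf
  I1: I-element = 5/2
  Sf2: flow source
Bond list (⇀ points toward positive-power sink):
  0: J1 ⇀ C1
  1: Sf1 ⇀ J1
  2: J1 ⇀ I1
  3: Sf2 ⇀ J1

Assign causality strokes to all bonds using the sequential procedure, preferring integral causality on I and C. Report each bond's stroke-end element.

bond 0 stroke→J1
bond 1 stroke→Sf1
bond 2 stroke→I1
bond 3 stroke→Sf2

b1 |Sf1  (Sf1: flow source, stroke at near end)
b3 |Sf2  (source Sf2 imposes f)
b0 |J1  (prefer integral on C1)
b2 |I1  (J1: bond 0 brought effort, rest push out)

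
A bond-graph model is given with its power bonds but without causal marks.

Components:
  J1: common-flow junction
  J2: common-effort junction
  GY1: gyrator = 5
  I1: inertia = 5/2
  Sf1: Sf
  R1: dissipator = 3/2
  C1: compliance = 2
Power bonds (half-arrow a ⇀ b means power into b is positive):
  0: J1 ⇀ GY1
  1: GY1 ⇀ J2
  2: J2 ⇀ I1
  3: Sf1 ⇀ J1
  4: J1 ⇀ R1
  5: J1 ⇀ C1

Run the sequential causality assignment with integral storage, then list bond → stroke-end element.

bond 3 stroke→Sf1  (Sf1 (Sf) sets flow on bond)
bond 0 stroke→J1  (common-f at J1 fixed by 3)
bond 4 stroke→J1  (common-f at J1 fixed by 3)
bond 5 stroke→J1  (1-jn J1 has f-setter on 3)
bond 1 stroke→J2  (GY1: gyrator matches bond 0)
bond 2 stroke→I1  (J2 effort already set via bond 1)

b0 |J1
b1 |J2
b2 |I1
b3 |Sf1
b4 |J1
b5 |J1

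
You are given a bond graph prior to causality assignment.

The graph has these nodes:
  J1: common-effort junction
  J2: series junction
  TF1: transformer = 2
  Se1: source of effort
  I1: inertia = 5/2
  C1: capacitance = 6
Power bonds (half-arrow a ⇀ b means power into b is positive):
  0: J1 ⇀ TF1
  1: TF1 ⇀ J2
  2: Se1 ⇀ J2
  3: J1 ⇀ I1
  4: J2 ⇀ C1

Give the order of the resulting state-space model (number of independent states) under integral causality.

bond 2 |J2  (Se1 fixes effort; stroke away)
bond 3 |I1  (I1: I, integral causality)
bond 0 |J1  (only one effort-in slot at J1)
bond 1 |TF1  (TF1 one-in-one-out from 0)
bond 4 |J2  (1-jn J2 has f-setter on 1)

2  (C1, I1 all integral)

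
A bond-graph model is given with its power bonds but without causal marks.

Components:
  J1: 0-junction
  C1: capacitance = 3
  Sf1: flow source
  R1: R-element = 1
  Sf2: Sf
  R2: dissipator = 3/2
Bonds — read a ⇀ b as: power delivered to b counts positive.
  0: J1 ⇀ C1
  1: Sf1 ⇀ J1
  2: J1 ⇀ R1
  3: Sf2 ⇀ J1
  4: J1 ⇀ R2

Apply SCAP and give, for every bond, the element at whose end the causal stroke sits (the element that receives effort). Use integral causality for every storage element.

β1 |Sf1  (source Sf1 imposes f)
β3 |Sf2  (Sf2 fixes flow; stroke at Sf2)
β0 |J1  (prefer integral on C1)
β2 |R1  (J1 effort already set via bond 0)
β4 |R2  (common-e at J1 fixed by 0)

bond 0 →J1
bond 1 →Sf1
bond 2 →R1
bond 3 →Sf2
bond 4 →R2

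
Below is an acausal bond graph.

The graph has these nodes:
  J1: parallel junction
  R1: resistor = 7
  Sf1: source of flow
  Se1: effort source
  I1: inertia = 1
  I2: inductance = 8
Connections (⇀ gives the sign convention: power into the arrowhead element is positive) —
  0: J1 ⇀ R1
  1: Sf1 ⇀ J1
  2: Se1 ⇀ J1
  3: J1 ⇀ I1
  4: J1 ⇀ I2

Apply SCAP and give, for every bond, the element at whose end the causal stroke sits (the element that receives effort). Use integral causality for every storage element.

bond 0 →R1
bond 1 →Sf1
bond 2 →J1
bond 3 →I1
bond 4 →I2

b1 stroke→Sf1  (Sf1: flow source, stroke at near end)
b2 stroke→J1  (source Se1 imposes e)
b0 stroke→R1  (0-jn J1 has e-setter on 2)
b3 stroke→I1  (J1: bond 2 brought effort, rest push out)
b4 stroke→I2  (common-e at J1 fixed by 2)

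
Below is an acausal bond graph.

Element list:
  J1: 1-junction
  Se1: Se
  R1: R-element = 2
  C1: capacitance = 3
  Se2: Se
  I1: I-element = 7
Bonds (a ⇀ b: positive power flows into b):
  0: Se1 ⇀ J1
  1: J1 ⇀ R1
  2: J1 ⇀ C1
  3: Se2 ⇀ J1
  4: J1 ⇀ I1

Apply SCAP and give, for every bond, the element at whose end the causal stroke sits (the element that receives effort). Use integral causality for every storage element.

#0 →J1  (source Se1 imposes e)
#3 →J1  (Se2 fixes effort; stroke away)
#2 →J1  (C1: C, integral causality)
#4 →I1  (I1 integral (f out))
#1 →J1  (1-jn J1 has f-setter on 4)

β0 →J1
β1 →J1
β2 →J1
β3 →J1
β4 →I1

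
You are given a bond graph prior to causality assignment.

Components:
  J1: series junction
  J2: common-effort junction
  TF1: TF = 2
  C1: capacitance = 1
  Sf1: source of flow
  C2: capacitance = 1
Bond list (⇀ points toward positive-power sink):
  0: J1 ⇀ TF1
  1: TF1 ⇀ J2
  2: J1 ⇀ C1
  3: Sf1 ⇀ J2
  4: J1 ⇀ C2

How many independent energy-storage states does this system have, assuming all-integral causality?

β3 →Sf1  (Sf1 (Sf) sets flow on bond)
β1 →J2  (closing 0-jn rule on J2)
β0 →TF1  (TF TF1: opposite of bond 1)
β2 →J1  (J1 flow already set via bond 0)
β4 →J1  (J1: bond 0 brought flow, rest push out)

2  (C1, C2 all integral)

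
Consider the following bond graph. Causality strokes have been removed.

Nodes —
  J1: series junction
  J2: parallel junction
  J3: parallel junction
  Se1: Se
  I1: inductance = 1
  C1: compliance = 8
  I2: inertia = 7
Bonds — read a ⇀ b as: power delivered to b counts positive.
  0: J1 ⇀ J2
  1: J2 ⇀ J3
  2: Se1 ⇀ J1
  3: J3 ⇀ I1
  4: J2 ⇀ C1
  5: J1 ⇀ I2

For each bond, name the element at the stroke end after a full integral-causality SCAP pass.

b0 stroke→J1
b1 stroke→J3
b2 stroke→J1
b3 stroke→I1
b4 stroke→J2
b5 stroke→I2

#2 stroke→J1  (Se1 fixes effort; stroke away)
#3 stroke→I1  (prefer integral on I1)
#1 stroke→J3  (J3 needs exactly one e-in)
#4 stroke→J2  (C1 outputs effort q/C1)
#0 stroke→J1  (0-jn J2 has e-setter on 4)
#5 stroke→I2  (J1 needs exactly one f-in)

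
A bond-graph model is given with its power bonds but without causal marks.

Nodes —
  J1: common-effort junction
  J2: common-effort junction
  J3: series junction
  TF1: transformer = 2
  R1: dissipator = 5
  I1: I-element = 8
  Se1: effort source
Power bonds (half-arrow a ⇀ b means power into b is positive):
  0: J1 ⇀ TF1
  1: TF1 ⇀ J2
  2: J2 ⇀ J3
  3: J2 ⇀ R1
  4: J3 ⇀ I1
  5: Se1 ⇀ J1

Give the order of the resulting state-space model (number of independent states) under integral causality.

1  (I1 all integral)

bond 5 →J1  (Se1 fixes effort; stroke away)
bond 0 →TF1  (J1: bond 5 brought effort, rest push out)
bond 1 →J2  (through TF1, causality passes straight; one stroke at TF1)
bond 2 →J3  (0-jn J2 has e-setter on 1)
bond 3 →R1  (J2 effort already set via bond 1)
bond 4 →I1  (J3 needs exactly one f-in)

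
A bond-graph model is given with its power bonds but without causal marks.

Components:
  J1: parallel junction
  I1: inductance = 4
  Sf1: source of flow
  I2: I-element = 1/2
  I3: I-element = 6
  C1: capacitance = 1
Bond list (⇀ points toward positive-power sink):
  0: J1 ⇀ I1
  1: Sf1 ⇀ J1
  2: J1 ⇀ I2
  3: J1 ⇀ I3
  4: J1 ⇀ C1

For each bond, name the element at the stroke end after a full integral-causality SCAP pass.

β1 |Sf1  (Sf1 fixes flow; stroke at Sf1)
β0 |I1  (I1 outputs flow p/I1)
β2 |I2  (prefer integral on I2)
β3 |I3  (I3: I, integral causality)
β4 |J1  (J1: last free bond brings effort in)

#0 stroke→I1
#1 stroke→Sf1
#2 stroke→I2
#3 stroke→I3
#4 stroke→J1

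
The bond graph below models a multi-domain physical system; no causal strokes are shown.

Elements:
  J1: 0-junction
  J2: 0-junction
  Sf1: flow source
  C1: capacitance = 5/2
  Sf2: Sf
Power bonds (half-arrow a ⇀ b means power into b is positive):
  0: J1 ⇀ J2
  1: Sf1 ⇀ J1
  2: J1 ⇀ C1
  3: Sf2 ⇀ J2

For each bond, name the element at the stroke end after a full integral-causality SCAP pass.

#1 stroke at Sf1  (Sf1 fixes flow; stroke at Sf1)
#3 stroke at Sf2  (source Sf2 imposes f)
#0 stroke at J2  (J2: last free bond brings effort in)
#2 stroke at J1  (J1: last free bond brings effort in)

b0 stroke at J2
b1 stroke at Sf1
b2 stroke at J1
b3 stroke at Sf2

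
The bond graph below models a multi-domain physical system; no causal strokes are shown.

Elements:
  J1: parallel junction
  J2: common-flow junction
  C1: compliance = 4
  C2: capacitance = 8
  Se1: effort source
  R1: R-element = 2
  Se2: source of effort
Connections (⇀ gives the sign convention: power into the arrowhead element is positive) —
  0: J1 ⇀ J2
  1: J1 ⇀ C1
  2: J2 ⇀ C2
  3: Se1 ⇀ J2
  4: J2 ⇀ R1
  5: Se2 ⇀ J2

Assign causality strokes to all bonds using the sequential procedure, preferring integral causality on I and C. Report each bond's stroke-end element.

β3 stroke→J2  (source Se1 imposes e)
β5 stroke→J2  (Se2 fixes effort; stroke away)
β1 stroke→J1  (C1: C, integral causality)
β0 stroke→J2  (0-jn J1 has e-setter on 1)
β2 stroke→J2  (C2 outputs effort q/C2)
β4 stroke→R1  (only one flow-in slot at J2)

β0 stroke→J2
β1 stroke→J1
β2 stroke→J2
β3 stroke→J2
β4 stroke→R1
β5 stroke→J2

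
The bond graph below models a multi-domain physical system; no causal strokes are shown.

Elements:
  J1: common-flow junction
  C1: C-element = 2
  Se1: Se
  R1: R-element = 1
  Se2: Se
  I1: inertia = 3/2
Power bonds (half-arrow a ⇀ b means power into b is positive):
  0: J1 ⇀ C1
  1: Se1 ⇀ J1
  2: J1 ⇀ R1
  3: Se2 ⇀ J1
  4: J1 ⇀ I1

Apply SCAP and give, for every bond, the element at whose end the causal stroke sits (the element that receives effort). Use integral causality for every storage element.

β1 stroke→J1  (Se1 (Se) sets effort on bond)
β3 stroke→J1  (source Se2 imposes e)
β0 stroke→J1  (prefer integral on C1)
β4 stroke→I1  (I1 outputs flow p/I1)
β2 stroke→J1  (J1 flow already set via bond 4)

b0 stroke at J1
b1 stroke at J1
b2 stroke at J1
b3 stroke at J1
b4 stroke at I1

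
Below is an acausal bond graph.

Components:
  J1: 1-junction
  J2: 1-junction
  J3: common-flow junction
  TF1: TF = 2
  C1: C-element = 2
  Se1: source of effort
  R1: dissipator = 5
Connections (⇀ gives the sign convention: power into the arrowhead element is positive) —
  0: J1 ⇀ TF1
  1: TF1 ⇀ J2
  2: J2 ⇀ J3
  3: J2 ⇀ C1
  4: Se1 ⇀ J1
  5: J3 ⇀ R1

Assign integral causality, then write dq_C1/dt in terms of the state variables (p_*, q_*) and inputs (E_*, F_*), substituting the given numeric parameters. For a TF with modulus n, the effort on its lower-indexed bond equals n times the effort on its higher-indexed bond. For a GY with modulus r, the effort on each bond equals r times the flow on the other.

dq_C1/dt = E_Se1/10 - q_C1/10

#4 |J1  (Se1 fixes effort; stroke away)
#0 |TF1  (J1: last free bond brings flow in)
#1 |J2  (TF TF1: opposite of bond 0)
#3 |J2  (C1 outputs effort q/C1)
#2 |J3  (J2: last free bond brings flow in)
#5 |R1  (J3: last free bond brings flow in)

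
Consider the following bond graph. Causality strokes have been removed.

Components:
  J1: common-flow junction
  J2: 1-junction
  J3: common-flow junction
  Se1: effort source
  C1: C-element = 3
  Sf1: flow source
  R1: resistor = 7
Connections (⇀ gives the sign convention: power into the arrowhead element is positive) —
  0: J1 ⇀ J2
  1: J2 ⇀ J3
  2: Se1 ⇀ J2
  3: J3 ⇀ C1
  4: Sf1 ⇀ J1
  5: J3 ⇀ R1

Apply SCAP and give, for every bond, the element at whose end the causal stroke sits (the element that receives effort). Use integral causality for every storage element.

bond 0 →J1
bond 1 →J2
bond 2 →J2
bond 3 →J3
bond 4 →Sf1
bond 5 →J3

#2 |J2  (Se1 (Se) sets effort on bond)
#4 |Sf1  (source Sf1 imposes f)
#0 |J1  (J1 flow already set via bond 4)
#1 |J2  (J2: bond 0 brought flow, rest push out)
#3 |J3  (common-f at J3 fixed by 1)
#5 |J3  (J3: bond 1 brought flow, rest push out)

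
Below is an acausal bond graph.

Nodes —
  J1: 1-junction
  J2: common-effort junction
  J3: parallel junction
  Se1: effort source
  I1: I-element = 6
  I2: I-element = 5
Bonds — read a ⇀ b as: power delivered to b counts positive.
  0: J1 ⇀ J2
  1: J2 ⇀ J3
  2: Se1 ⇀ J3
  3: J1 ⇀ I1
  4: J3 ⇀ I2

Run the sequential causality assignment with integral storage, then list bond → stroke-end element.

bond 2 →J3  (Se1: effort source, stroke at far end)
bond 1 →J2  (J3: bond 2 brought effort, rest push out)
bond 4 →I2  (J3: bond 2 brought effort, rest push out)
bond 0 →J1  (common-e at J2 fixed by 1)
bond 3 →I1  (J1 needs exactly one f-in)

β0 |J1
β1 |J2
β2 |J3
β3 |I1
β4 |I2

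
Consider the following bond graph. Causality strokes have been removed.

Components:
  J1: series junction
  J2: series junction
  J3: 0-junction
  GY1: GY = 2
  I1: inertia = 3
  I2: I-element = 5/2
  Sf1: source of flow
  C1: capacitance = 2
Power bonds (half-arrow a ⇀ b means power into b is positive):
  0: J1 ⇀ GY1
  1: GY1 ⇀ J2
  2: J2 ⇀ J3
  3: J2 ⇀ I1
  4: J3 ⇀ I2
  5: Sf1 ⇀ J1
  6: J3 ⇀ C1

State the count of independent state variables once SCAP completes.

3  (C1, I1, I2 all integral)

b5 →Sf1  (Sf1 fixes flow; stroke at Sf1)
b0 →J1  (1-jn J1 has f-setter on 5)
b1 →J2  (GY1: gyrator matches bond 0)
b3 →I1  (prefer integral on I1)
b2 →J2  (J2 flow already set via bond 3)
b4 →I2  (I2 outputs flow p/I2)
b6 →J3  (J3: last free bond brings effort in)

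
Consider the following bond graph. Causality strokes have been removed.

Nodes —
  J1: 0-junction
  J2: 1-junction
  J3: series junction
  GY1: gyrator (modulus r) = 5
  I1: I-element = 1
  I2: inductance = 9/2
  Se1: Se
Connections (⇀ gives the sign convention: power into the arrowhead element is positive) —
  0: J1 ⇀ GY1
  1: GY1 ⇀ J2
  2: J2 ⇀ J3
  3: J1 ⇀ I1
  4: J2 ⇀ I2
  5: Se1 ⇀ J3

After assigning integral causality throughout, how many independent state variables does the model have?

2  (I1, I2 all integral)

#5 →J3  (source Se1 imposes e)
#2 →J2  (J3 needs exactly one f-in)
#3 →I1  (I1 outputs flow p/I1)
#0 →J1  (only one effort-in slot at J1)
#1 →J2  (GY GY1: same side as bond 0)
#4 →I2  (J2 needs exactly one f-in)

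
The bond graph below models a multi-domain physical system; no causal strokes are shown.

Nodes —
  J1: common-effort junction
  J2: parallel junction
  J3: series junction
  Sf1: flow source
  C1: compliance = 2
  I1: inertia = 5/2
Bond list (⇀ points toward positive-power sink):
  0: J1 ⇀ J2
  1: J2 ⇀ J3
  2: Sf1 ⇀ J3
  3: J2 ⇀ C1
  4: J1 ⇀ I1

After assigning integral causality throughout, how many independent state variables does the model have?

2  (C1, I1 all integral)

b2 →Sf1  (source Sf1 imposes f)
b1 →J3  (common-f at J3 fixed by 2)
b3 →J2  (C1: C, integral causality)
b0 →J1  (J2 effort already set via bond 3)
b4 →I1  (0-jn J1 has e-setter on 0)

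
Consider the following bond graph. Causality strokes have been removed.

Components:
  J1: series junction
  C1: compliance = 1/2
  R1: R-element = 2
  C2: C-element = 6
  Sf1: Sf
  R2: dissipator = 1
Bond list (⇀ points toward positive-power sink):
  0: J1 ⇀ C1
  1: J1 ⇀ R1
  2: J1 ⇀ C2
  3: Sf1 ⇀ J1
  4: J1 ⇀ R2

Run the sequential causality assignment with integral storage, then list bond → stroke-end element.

#0 →J1
#1 →J1
#2 →J1
#3 →Sf1
#4 →J1

b3 →Sf1  (Sf1 fixes flow; stroke at Sf1)
b0 →J1  (J1 flow already set via bond 3)
b1 →J1  (1-jn J1 has f-setter on 3)
b2 →J1  (J1 flow already set via bond 3)
b4 →J1  (J1 flow already set via bond 3)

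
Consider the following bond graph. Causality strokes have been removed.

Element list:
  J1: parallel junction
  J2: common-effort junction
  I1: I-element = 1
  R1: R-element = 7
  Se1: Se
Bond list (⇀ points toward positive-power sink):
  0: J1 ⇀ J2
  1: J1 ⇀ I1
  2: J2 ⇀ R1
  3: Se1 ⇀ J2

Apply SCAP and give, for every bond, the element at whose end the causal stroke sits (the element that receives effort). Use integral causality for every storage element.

b0 stroke at J1
b1 stroke at I1
b2 stroke at R1
b3 stroke at J2

b3 →J2  (Se1 fixes effort; stroke away)
b0 →J1  (0-jn J2 has e-setter on 3)
b2 →R1  (common-e at J2 fixed by 3)
b1 →I1  (0-jn J1 has e-setter on 0)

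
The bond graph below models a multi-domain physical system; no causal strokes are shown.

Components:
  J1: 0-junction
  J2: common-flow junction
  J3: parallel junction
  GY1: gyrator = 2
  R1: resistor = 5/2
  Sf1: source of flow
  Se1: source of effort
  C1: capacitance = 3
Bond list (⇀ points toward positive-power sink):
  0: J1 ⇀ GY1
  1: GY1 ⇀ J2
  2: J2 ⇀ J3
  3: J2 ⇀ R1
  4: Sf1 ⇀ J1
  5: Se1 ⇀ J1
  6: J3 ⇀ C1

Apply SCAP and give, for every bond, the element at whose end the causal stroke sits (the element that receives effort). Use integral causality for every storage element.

b0 |GY1
b1 |GY1
b2 |J2
b3 |J2
b4 |Sf1
b5 |J1
b6 |J3

b4 stroke at Sf1  (Sf1 (Sf) sets flow on bond)
b5 stroke at J1  (Se1 fixes effort; stroke away)
b0 stroke at GY1  (common-e at J1 fixed by 5)
b1 stroke at GY1  (through GY1, causality inverts; strokes same side of GY1)
b2 stroke at J2  (J2: bond 1 brought flow, rest push out)
b3 stroke at J2  (common-f at J2 fixed by 1)
b6 stroke at J3  (closing 0-jn rule on J3)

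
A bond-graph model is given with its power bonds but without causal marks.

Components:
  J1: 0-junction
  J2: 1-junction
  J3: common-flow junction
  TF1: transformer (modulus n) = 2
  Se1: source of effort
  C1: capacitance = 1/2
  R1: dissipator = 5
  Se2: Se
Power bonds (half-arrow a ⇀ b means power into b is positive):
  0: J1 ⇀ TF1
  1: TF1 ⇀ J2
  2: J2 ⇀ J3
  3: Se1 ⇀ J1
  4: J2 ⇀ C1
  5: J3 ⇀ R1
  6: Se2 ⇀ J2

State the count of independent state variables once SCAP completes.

b3 →J1  (Se1: effort source, stroke at far end)
b6 →J2  (Se2: effort source, stroke at far end)
b0 →TF1  (J1 effort already set via bond 3)
b1 →J2  (TF TF1: opposite of bond 0)
b4 →J2  (prefer integral on C1)
b2 →J3  (J2: last free bond brings flow in)
b5 →R1  (only one flow-in slot at J3)

1  (C1 all integral)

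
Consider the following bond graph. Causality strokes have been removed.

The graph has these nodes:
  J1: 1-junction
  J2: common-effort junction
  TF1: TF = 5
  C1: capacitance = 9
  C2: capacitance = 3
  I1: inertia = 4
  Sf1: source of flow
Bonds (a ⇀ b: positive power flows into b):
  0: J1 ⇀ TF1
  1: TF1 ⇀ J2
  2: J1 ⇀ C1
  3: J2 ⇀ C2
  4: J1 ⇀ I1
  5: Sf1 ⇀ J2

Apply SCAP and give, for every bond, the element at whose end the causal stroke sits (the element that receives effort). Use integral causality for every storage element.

b5 stroke→Sf1  (source Sf1 imposes f)
b2 stroke→J1  (C1 integral (e out))
b3 stroke→J2  (C2 integral (e out))
b1 stroke→TF1  (0-jn J2 has e-setter on 3)
b0 stroke→J1  (TF1 one-in-one-out from 1)
b4 stroke→I1  (closing 1-jn rule on J1)

#0 stroke→J1
#1 stroke→TF1
#2 stroke→J1
#3 stroke→J2
#4 stroke→I1
#5 stroke→Sf1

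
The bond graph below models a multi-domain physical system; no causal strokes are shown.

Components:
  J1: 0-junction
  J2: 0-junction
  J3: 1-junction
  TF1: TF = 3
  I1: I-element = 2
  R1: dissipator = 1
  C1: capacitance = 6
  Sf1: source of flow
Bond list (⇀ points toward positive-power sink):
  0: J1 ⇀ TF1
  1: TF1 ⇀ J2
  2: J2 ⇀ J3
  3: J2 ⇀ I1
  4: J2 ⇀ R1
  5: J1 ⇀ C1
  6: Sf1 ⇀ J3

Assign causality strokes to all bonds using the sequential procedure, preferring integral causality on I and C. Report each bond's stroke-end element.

b6 →Sf1  (Sf1 fixes flow; stroke at Sf1)
b2 →J3  (common-f at J3 fixed by 6)
b3 →I1  (I1 integral (f out))
b5 →J1  (C1: C, integral causality)
b0 →TF1  (0-jn J1 has e-setter on 5)
b1 →J2  (TF1: transformer flips bond 0)
b4 →R1  (J2: bond 1 brought effort, rest push out)

#0 →TF1
#1 →J2
#2 →J3
#3 →I1
#4 →R1
#5 →J1
#6 →Sf1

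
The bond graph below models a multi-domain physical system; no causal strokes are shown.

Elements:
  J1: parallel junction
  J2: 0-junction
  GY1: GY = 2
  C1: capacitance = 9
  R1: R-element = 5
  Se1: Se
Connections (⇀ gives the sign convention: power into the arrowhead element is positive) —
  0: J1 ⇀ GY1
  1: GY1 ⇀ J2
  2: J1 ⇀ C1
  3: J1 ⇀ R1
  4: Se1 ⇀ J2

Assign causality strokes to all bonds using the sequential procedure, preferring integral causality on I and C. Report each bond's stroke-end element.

b0 stroke→GY1
b1 stroke→GY1
b2 stroke→J1
b3 stroke→R1
b4 stroke→J2

bond 4 |J2  (Se1 fixes effort; stroke away)
bond 1 |GY1  (J2 effort already set via bond 4)
bond 0 |GY1  (through GY1, causality inverts; strokes same side of GY1)
bond 2 |J1  (C1: C, integral causality)
bond 3 |R1  (J1 effort already set via bond 2)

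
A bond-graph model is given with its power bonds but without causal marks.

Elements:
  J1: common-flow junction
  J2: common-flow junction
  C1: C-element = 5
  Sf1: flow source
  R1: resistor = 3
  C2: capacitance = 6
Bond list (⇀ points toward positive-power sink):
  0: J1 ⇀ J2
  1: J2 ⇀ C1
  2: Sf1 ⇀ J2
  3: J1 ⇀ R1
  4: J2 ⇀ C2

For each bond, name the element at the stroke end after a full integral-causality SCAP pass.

β0 stroke→J2
β1 stroke→J2
β2 stroke→Sf1
β3 stroke→J1
β4 stroke→J2

β2 |Sf1  (Sf1 (Sf) sets flow on bond)
β0 |J2  (1-jn J2 has f-setter on 2)
β1 |J2  (J2: bond 2 brought flow, rest push out)
β4 |J2  (common-f at J2 fixed by 2)
β3 |J1  (1-jn J1 has f-setter on 0)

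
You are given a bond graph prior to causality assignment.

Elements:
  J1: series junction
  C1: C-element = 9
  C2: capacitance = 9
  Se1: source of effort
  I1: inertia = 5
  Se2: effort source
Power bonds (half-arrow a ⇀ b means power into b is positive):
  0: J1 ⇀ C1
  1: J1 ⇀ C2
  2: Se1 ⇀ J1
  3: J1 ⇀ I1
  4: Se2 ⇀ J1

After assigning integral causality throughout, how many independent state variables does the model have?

3  (C1, C2, I1 all integral)

β2 →J1  (source Se1 imposes e)
β4 →J1  (Se2 (Se) sets effort on bond)
β0 →J1  (C1 integral (e out))
β1 →J1  (C2: C, integral causality)
β3 →I1  (J1 needs exactly one f-in)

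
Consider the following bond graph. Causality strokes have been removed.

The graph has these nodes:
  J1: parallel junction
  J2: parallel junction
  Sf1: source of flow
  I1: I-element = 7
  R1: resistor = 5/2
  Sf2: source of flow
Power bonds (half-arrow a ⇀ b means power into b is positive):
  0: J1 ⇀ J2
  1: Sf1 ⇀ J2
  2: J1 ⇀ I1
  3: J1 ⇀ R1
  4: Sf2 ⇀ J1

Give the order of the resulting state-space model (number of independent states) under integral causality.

b1 stroke at Sf1  (source Sf1 imposes f)
b4 stroke at Sf2  (Sf2: flow source, stroke at near end)
b0 stroke at J2  (J2 needs exactly one e-in)
b2 stroke at I1  (I1 integral (f out))
b3 stroke at J1  (J1: last free bond brings effort in)

1  (I1 all integral)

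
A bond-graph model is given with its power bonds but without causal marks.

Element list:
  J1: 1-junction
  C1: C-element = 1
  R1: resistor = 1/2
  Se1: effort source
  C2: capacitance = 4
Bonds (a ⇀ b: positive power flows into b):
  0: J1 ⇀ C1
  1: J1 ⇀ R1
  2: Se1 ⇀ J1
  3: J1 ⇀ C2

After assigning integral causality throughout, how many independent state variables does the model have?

β2 stroke at J1  (Se1: effort source, stroke at far end)
β0 stroke at J1  (C1: C, integral causality)
β3 stroke at J1  (C2 outputs effort q/C2)
β1 stroke at R1  (closing 1-jn rule on J1)

2  (C1, C2 all integral)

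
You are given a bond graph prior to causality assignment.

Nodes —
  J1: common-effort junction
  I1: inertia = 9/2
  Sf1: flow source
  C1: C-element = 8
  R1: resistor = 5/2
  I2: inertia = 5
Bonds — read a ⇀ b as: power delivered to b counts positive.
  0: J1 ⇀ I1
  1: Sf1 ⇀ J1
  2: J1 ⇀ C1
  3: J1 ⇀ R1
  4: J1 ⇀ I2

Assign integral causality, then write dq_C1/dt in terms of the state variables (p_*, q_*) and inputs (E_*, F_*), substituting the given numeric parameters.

dq_C1/dt = F_Sf1 - 2*p_I1/9 - p_I2/5 - q_C1/20

bond 1 →Sf1  (Sf1: flow source, stroke at near end)
bond 0 →I1  (I1 integral (f out))
bond 2 →J1  (C1: C, integral causality)
bond 3 →R1  (0-jn J1 has e-setter on 2)
bond 4 →I2  (J1: bond 2 brought effort, rest push out)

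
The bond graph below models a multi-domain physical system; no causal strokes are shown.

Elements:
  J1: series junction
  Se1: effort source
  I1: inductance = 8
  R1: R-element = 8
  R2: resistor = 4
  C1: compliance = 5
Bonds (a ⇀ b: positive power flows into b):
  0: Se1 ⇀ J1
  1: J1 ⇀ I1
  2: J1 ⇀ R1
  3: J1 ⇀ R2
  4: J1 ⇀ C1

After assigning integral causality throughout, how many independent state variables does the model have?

2  (C1, I1 all integral)

bond 0 →J1  (Se1: effort source, stroke at far end)
bond 1 →I1  (I1: I, integral causality)
bond 2 →J1  (1-jn J1 has f-setter on 1)
bond 3 →J1  (1-jn J1 has f-setter on 1)
bond 4 →J1  (J1 flow already set via bond 1)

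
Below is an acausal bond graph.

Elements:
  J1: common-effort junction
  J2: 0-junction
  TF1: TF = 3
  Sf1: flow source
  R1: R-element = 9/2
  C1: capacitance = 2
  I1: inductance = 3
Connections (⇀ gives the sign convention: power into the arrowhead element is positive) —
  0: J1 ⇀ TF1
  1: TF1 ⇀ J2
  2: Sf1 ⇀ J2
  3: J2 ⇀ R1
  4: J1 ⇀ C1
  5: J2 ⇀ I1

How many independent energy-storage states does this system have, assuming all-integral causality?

β2 →Sf1  (Sf1 fixes flow; stroke at Sf1)
β4 →J1  (C1 integral (e out))
β0 →TF1  (J1: bond 4 brought effort, rest push out)
β1 →J2  (TF1 one-in-one-out from 0)
β3 →R1  (J2: bond 1 brought effort, rest push out)
β5 →I1  (J2 effort already set via bond 1)

2  (C1, I1 all integral)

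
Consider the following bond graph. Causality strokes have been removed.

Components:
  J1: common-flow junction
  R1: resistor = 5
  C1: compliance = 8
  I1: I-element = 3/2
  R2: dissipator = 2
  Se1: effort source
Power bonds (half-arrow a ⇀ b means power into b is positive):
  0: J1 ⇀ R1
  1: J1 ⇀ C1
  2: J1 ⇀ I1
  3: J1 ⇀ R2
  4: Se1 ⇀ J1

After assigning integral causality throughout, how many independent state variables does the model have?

2  (C1, I1 all integral)

β4 stroke at J1  (Se1 fixes effort; stroke away)
β1 stroke at J1  (C1: C, integral causality)
β2 stroke at I1  (I1 integral (f out))
β0 stroke at J1  (J1 flow already set via bond 2)
β3 stroke at J1  (common-f at J1 fixed by 2)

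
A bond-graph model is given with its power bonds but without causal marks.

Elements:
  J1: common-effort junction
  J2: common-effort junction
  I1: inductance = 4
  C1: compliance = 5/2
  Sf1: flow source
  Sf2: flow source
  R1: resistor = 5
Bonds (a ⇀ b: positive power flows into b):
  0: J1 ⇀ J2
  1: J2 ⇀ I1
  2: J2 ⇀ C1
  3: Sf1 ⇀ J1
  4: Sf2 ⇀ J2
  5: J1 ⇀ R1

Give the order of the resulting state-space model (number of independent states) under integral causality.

2  (C1, I1 all integral)

bond 3 |Sf1  (Sf1 (Sf) sets flow on bond)
bond 4 |Sf2  (Sf2: flow source, stroke at near end)
bond 1 |I1  (prefer integral on I1)
bond 2 |J2  (C1: C, integral causality)
bond 0 |J1  (common-e at J2 fixed by 2)
bond 5 |R1  (common-e at J1 fixed by 0)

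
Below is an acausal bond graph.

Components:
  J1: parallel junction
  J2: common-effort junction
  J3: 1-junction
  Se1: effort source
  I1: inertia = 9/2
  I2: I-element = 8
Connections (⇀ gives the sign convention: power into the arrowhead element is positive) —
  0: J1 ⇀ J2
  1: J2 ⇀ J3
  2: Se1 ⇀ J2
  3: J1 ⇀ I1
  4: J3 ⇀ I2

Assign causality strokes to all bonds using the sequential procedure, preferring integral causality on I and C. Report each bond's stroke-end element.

b2 →J2  (source Se1 imposes e)
b0 →J1  (J2 effort already set via bond 2)
b1 →J3  (J2: bond 2 brought effort, rest push out)
b4 →I2  (J3 needs exactly one f-in)
b3 →I1  (common-e at J1 fixed by 0)

#0 stroke at J1
#1 stroke at J3
#2 stroke at J2
#3 stroke at I1
#4 stroke at I2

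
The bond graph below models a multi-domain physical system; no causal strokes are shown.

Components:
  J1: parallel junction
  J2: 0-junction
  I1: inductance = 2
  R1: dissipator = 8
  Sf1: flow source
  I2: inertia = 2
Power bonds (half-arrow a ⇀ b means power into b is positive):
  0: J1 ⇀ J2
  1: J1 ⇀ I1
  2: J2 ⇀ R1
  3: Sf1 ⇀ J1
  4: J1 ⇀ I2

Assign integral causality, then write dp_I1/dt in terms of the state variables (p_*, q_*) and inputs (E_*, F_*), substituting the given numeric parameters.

β3 stroke→Sf1  (Sf1 (Sf) sets flow on bond)
β1 stroke→I1  (prefer integral on I1)
β4 stroke→I2  (prefer integral on I2)
β0 stroke→J1  (only one effort-in slot at J1)
β2 stroke→J2  (only one effort-in slot at J2)

dp_I1/dt = 8*F_Sf1 - 4*p_I1 - 4*p_I2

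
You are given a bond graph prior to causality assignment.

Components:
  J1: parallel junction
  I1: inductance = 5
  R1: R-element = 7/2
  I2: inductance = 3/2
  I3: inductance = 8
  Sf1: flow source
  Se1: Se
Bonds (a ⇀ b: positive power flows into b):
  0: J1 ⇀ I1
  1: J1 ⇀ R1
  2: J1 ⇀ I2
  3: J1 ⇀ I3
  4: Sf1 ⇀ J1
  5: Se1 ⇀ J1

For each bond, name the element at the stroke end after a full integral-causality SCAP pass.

b0 |I1
b1 |R1
b2 |I2
b3 |I3
b4 |Sf1
b5 |J1

bond 4 |Sf1  (Sf1 (Sf) sets flow on bond)
bond 5 |J1  (Se1: effort source, stroke at far end)
bond 0 |I1  (0-jn J1 has e-setter on 5)
bond 1 |R1  (J1: bond 5 brought effort, rest push out)
bond 2 |I2  (common-e at J1 fixed by 5)
bond 3 |I3  (J1: bond 5 brought effort, rest push out)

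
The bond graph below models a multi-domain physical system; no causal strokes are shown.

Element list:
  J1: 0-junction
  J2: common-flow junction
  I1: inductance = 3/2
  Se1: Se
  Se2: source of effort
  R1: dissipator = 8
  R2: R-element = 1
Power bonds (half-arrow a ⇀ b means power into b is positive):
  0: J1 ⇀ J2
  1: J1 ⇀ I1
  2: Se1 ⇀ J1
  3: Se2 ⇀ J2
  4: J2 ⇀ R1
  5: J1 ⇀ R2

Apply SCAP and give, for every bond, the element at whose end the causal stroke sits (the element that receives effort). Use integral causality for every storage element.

β2 |J1  (Se1 (Se) sets effort on bond)
β3 |J2  (Se2 (Se) sets effort on bond)
β0 |J2  (common-e at J1 fixed by 2)
β1 |I1  (common-e at J1 fixed by 2)
β5 |R2  (J1: bond 2 brought effort, rest push out)
β4 |R1  (J2 needs exactly one f-in)

b0 stroke→J2
b1 stroke→I1
b2 stroke→J1
b3 stroke→J2
b4 stroke→R1
b5 stroke→R2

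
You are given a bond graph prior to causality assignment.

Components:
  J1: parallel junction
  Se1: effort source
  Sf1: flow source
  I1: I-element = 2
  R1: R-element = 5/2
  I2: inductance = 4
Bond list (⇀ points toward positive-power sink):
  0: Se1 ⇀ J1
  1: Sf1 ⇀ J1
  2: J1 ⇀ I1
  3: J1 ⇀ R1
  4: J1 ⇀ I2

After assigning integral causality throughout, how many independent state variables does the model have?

b0 →J1  (source Se1 imposes e)
b1 →Sf1  (source Sf1 imposes f)
b2 →I1  (common-e at J1 fixed by 0)
b3 →R1  (common-e at J1 fixed by 0)
b4 →I2  (J1 effort already set via bond 0)

2  (I1, I2 all integral)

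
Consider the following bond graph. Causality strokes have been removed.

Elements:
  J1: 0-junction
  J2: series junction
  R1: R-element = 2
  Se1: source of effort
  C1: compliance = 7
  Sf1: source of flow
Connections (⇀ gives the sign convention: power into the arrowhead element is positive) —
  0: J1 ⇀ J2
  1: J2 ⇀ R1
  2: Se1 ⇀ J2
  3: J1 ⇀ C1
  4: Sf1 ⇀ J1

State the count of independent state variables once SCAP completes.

β2 stroke→J2  (source Se1 imposes e)
β4 stroke→Sf1  (Sf1: flow source, stroke at near end)
β3 stroke→J1  (C1 integral (e out))
β0 stroke→J2  (0-jn J1 has e-setter on 3)
β1 stroke→R1  (closing 1-jn rule on J2)

1  (C1 all integral)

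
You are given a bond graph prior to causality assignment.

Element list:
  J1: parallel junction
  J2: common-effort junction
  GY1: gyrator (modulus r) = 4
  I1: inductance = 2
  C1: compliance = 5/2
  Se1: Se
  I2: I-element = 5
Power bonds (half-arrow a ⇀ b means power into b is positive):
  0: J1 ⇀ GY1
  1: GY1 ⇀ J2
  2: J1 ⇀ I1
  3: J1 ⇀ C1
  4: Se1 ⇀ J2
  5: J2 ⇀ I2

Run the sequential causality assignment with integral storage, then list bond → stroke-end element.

#0 |GY1
#1 |GY1
#2 |I1
#3 |J1
#4 |J2
#5 |I2

#4 →J2  (Se1 fixes effort; stroke away)
#1 →GY1  (0-jn J2 has e-setter on 4)
#5 →I2  (J2: bond 4 brought effort, rest push out)
#0 →GY1  (GY1 both-in/both-out from 1)
#2 →I1  (I1: I, integral causality)
#3 →J1  (J1: last free bond brings effort in)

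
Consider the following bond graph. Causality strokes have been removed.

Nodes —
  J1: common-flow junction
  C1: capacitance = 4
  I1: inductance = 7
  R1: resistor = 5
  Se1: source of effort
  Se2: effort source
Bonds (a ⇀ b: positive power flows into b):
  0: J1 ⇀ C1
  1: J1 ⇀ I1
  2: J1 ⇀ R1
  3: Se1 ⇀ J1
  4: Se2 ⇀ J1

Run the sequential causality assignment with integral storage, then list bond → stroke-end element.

β3 →J1  (Se1: effort source, stroke at far end)
β4 →J1  (source Se2 imposes e)
β0 →J1  (C1 integral (e out))
β1 →I1  (I1: I, integral causality)
β2 →J1  (J1: bond 1 brought flow, rest push out)

β0 →J1
β1 →I1
β2 →J1
β3 →J1
β4 →J1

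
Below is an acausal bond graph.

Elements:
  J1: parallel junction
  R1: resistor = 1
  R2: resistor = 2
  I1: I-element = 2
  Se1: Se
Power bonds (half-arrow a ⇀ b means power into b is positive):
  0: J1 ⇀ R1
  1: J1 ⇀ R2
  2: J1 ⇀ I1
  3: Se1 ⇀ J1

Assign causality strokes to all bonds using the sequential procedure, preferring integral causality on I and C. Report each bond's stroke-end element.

β3 stroke at J1  (Se1 fixes effort; stroke away)
β0 stroke at R1  (common-e at J1 fixed by 3)
β1 stroke at R2  (J1 effort already set via bond 3)
β2 stroke at I1  (common-e at J1 fixed by 3)

#0 →R1
#1 →R2
#2 →I1
#3 →J1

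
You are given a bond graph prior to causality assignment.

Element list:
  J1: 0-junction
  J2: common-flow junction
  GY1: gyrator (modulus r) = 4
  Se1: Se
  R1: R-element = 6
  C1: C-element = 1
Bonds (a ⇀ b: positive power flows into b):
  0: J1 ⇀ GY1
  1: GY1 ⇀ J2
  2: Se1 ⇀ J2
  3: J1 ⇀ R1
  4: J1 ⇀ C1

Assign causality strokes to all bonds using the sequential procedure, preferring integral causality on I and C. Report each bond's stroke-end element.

β2 stroke→J2  (source Se1 imposes e)
β1 stroke→GY1  (J2: last free bond brings flow in)
β0 stroke→GY1  (GY GY1: same side as bond 1)
β4 stroke→J1  (prefer integral on C1)
β3 stroke→R1  (common-e at J1 fixed by 4)

b0 |GY1
b1 |GY1
b2 |J2
b3 |R1
b4 |J1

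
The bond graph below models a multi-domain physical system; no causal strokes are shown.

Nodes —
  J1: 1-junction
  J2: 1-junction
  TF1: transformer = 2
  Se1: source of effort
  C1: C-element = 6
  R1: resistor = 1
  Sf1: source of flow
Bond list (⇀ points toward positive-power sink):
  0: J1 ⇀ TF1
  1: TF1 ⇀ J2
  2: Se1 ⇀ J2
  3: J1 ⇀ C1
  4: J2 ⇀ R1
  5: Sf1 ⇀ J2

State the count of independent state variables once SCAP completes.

1  (C1 all integral)

#2 |J2  (Se1 (Se) sets effort on bond)
#5 |Sf1  (Sf1 (Sf) sets flow on bond)
#1 |J2  (J2 flow already set via bond 5)
#4 |J2  (J2 flow already set via bond 5)
#0 |TF1  (through TF1, causality passes straight; one stroke at TF1)
#3 |J1  (1-jn J1 has f-setter on 0)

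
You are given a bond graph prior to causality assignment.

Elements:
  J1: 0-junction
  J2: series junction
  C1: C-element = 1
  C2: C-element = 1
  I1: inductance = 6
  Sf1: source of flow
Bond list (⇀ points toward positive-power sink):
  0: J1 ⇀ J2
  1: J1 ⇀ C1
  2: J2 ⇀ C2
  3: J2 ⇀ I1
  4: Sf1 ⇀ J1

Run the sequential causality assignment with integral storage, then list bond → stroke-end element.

b4 →Sf1  (Sf1 (Sf) sets flow on bond)
b1 →J1  (prefer integral on C1)
b0 →J2  (0-jn J1 has e-setter on 1)
b2 →J2  (prefer integral on C2)
b3 →I1  (J2: last free bond brings flow in)

bond 0 →J2
bond 1 →J1
bond 2 →J2
bond 3 →I1
bond 4 →Sf1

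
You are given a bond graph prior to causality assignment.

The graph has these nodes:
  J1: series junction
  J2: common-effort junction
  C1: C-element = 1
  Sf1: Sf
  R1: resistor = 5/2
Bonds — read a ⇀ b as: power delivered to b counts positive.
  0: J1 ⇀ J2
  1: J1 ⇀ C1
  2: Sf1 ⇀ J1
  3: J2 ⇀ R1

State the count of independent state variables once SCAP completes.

b2 |Sf1  (Sf1 fixes flow; stroke at Sf1)
b0 |J1  (J1 flow already set via bond 2)
b1 |J1  (J1 flow already set via bond 2)
b3 |J2  (closing 0-jn rule on J2)

1  (C1 all integral)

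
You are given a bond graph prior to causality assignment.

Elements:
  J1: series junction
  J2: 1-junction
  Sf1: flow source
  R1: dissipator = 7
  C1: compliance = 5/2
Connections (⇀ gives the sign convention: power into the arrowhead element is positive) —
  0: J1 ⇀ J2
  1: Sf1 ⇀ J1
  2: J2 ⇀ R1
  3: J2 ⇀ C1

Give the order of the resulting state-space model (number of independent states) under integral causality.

β1 →Sf1  (Sf1 fixes flow; stroke at Sf1)
β0 →J1  (common-f at J1 fixed by 1)
β2 →J2  (J2: bond 0 brought flow, rest push out)
β3 →J2  (J2 flow already set via bond 0)

1  (C1 all integral)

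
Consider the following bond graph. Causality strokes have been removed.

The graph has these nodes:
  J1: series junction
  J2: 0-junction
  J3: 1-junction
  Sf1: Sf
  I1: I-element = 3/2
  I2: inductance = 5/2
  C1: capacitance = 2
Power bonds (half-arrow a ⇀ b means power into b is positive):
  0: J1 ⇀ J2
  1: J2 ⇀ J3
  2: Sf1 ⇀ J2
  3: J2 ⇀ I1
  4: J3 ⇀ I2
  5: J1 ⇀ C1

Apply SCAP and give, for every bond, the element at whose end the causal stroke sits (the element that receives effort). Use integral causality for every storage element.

β0 →J2
β1 →J3
β2 →Sf1
β3 →I1
β4 →I2
β5 →J1

#2 |Sf1  (Sf1 fixes flow; stroke at Sf1)
#3 |I1  (I1 integral (f out))
#4 |I2  (I2 outputs flow p/I2)
#1 |J3  (J3 flow already set via bond 4)
#0 |J2  (closing 0-jn rule on J2)
#5 |J1  (J1: bond 0 brought flow, rest push out)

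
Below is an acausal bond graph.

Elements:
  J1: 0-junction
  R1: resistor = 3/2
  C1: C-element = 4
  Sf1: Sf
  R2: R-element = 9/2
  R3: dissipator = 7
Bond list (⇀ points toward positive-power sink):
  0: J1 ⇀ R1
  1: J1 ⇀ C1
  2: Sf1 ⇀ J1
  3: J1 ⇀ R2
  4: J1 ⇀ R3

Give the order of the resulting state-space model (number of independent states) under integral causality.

1  (C1 all integral)

β2 |Sf1  (source Sf1 imposes f)
β1 |J1  (C1 outputs effort q/C1)
β0 |R1  (J1 effort already set via bond 1)
β3 |R2  (common-e at J1 fixed by 1)
β4 |R3  (common-e at J1 fixed by 1)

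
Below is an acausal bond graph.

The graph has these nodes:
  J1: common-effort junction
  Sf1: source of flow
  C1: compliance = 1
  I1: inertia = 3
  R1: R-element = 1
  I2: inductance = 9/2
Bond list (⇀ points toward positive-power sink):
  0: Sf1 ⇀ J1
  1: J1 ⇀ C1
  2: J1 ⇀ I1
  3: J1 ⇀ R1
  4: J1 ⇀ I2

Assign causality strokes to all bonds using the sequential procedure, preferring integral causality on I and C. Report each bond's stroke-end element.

bond 0 stroke→Sf1
bond 1 stroke→J1
bond 2 stroke→I1
bond 3 stroke→R1
bond 4 stroke→I2

b0 |Sf1  (Sf1 fixes flow; stroke at Sf1)
b1 |J1  (C1 integral (e out))
b2 |I1  (J1: bond 1 brought effort, rest push out)
b3 |R1  (J1 effort already set via bond 1)
b4 |I2  (common-e at J1 fixed by 1)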